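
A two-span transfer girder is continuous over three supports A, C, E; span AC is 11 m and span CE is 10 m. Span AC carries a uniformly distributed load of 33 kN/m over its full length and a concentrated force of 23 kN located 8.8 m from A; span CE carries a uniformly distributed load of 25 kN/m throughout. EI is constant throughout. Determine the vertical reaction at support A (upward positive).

Take M_C as the redundant. Released structure: two simple spans AC and CE with a hinge at C.
End slopes at the hinge C, treating each span as simply supported:
  span AC: UDL 33: wL³/(24EI) = 1830/EI
  span AC: point load 23 at a = 8.8: Pab(L + a)/(6LEI) = 133.6/EI
  span CE: UDL 25: wL³/(24EI) = 1042/EI
  relative rotation θ_0 = (1964 + 1042)/EI = 3005/EI
A unit hogging moment at C produces rotation L₁/(3EI) + L₂/(3EI) = 7/EI.
Compatibility: M_C·(L₁+L₂)/(3EI) = θ_0, giving M_C = 429.3 kN·m (hogging).
Span AC, ΣM about A with M_C applied at C: R_C^{AC}·11 = 2199 + 429.3, so R_C^{AC} = 238.9 kN and R_A = 386 − 238.9 = 147.1 kN.

R_A = 147.1 kN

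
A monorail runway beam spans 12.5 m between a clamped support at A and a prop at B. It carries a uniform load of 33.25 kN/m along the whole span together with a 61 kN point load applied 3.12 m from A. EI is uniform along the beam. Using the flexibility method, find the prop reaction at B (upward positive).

Choose R_B as the redundant. The primary structure is the cantilever fixed at A.
Free-end deflection of the primary structure under the applied loading (downward +):
  UDL 33.25: wL⁴/(8EI) = 101471/EI
  point load 61 at a = 3.12: Pa²(3L − a)/(6EI) = 3402/EI
  δ_0 = 104873/EI
Flexibility coefficient — unit upward force at B: δ_{BB} = L³/(3EI) = 651/EI.
Compatibility at B: δ_0 − R_B·δ_{BB} = 0, so R_B = 104873/651 = 161.1 kN.

R_B = 161.1 kN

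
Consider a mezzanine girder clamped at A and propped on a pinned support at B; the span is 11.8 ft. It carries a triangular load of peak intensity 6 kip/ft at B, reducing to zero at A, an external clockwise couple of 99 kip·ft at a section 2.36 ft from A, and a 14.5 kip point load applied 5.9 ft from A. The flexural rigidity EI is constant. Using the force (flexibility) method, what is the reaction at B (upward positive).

Choose R_B as the redundant. The primary structure is the cantilever fixed at A.
Free-end deflection of the primary structure under the applied loading (downward +):
  triangular load, peak 6 at the free end: 11w₀L⁴/(120EI) = 10663/EI
  clockwise couple 99 at a = 2.36: M₀a(2L − a)/(2EI) = 2481/EI
  point load 14.5 at a = 5.9: Pa²(3L − a)/(6EI) = 2482/EI
  δ_0 = 15626/EI
Tip deflection under a unit load at B: L³/(3EI) = 547.7/EI.
The prop prevents deflection at B: R_B = δ_0/δ_{BB} = 15626/547.7 = 28.53 kip.

R_B = 28.53 kip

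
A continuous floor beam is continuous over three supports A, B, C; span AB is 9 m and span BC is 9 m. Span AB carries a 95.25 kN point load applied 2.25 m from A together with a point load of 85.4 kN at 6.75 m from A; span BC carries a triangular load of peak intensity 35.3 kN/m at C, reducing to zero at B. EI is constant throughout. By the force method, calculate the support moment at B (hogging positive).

M_B = 196.7 kN·m

Take M_B as the redundant. Released structure: two simple spans AB and BC with a hinge at B.
End slopes at the hinge B, treating each span as simply supported:
  span AB: point load 95.25 at a = 2.25: Pab(L + a)/(6LEI) = 301.4/EI
  span AB: point load 85.4 at a = 6.75: Pab(L + a)/(6LEI) = 378.3/EI
  span BC: triangular load, peak 35.3: 7w₀L³/(360EI) = 500.4/EI
  relative rotation θ_0 = (679.7 + 500.4)/EI = 1180/EI
A unit hogging moment at B produces rotation L₁/(3EI) + L₂/(3EI) = 6/EI.
Compatibility: M_B·(L₁+L₂)/(3EI) = θ_0, giving M_B = 196.7 kN·m (hogging).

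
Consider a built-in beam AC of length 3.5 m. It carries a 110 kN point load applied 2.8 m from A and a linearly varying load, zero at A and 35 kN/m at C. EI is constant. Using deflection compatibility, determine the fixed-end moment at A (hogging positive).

M_A = 26.61 kN·m

Release both end moments; the primary structure is a simply-supported span AC with redundants M_A and M_C.
End rotations of the released simple span under the applied load (×1/EI):
  at A: point load 110 at a = 2.8: Pab(L + b)/(6LEI) = 43.12/EI
  at C: point load 110 at a = 2.8: Pab(L + a)/(6LEI) = 64.68/EI
  at A: triangular load, peak 35: 7w₀L³/(360EI) = 29.18/EI
  at C: triangular load, peak 35: w₀L³/(45EI) = 33.35/EI
  θ_A0 = 72.3/EI,  θ_C0 = 98.03/EI
Flexibility coefficients: a unit moment at one end gives L/(3EI) there and L/(6EI) at the far end, so f₁₁ = f₂₂ = 1.167/EI and f₁₂ = f₂₁ = 0.5833/EI.
Compatibility — zero rotation at each built-in end:
  1.167 M_A + 0.5833 M_C = 72.3
  0.5833 M_A + 1.167 M_C = 98.03
Solving the pair gives M_A = 26.61 kN·m and M_C = 70.72 kN·m (hogging).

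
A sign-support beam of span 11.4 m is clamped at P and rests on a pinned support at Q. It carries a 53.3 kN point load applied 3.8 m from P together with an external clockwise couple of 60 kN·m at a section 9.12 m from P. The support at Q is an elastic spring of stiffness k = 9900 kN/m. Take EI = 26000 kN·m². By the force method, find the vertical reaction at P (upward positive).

Choose R_Q as the redundant. The primary structure is the cantilever fixed at P.
Primary-structure tip deflection at Q by superposition:
  point load 53.3 at a = 3.8: Pa²(3L − a)/(6EI) = 3900/EI
  clockwise couple 60 at a = 9.12: M₀a(2L − a)/(2EI) = 3743/EI
  δ_0 = 7642/EI
Tip deflection under a unit load at Q: L³/(3EI) = 493.8/EI.
With EI = 26000 kN·m²: δ_0 = 0.29394 m and δ_{QQ} = 0.018994 m/kN.
Compatibility — the spring shortens by R_Q/k under the reaction it provides: δ_0 − R_Q·δ_{QQ} = R_Q/k. With 1/k = 0.000101 m/kN, R_Q = δ_0 / (δ_{QQ} + 1/k) = 0.29394 / (0.018994 + 0.000101) = 15.39 kN.
Vertical equilibrium: R_P = ΣP − R_Q = 53.3 − 15.39 = 37.91 kN.

R_P = 37.91 kN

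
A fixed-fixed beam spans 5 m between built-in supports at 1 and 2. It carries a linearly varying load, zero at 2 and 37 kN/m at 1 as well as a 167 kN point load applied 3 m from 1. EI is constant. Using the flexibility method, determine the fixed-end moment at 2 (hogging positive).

M_2 = 151.1 kN·m

Release both end moments; the primary structure is a simply-supported span 12 with redundants M_1 and M_2.
End rotations of the released simple span under the applied load (×1/EI):
  at 1: triangular load, peak 37: w₀L³/(45EI) = 102.8/EI
  at 2: triangular load, peak 37: 7w₀L³/(360EI) = 89.93/EI
  at 1: point load 167 at a = 3: Pab(L + b)/(6LEI) = 233.8/EI
  at 2: point load 167 at a = 3: Pab(L + a)/(6LEI) = 267.2/EI
  θ_10 = 336.6/EI,  θ_20 = 357.1/EI
Flexibility coefficients: a unit moment at one end gives L/(3EI) there and L/(6EI) at the far end, so f₁₁ = f₂₂ = 1.667/EI and f₁₂ = f₂₁ = 0.8333/EI.
Compatibility — zero rotation at each built-in end:
  1.667 M_1 + 0.8333 M_2 = 336.6
  0.8333 M_1 + 1.667 M_2 = 357.1
Solving the pair gives M_1 = 126.4 kN·m and M_2 = 151.1 kN·m (hogging).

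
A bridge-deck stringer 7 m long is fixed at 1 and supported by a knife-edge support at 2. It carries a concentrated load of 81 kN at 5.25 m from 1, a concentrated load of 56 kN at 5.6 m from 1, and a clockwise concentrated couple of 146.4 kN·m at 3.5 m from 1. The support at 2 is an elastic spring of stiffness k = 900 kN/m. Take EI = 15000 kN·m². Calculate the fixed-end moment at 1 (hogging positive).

Remove the prop at 2; the released (primary) structure is a cantilever built in at 1.
Downward deflection at the released point 2 due to the loads:
  point load 81 at a = 5.25: Pa²(3L − a)/(6EI) = 5860/EI
  point load 56 at a = 5.6: Pa²(3L − a)/(6EI) = 4507/EI
  clockwise couple 146.4 at a = 3.5: M₀a(2L − a)/(2EI) = 2690/EI
  δ_0 = 13058/EI
Tip deflection under a unit load at 2: L³/(3EI) = 114.3/EI.
With EI = 15000 kN·m²: δ_0 = 0.87054 m and δ_{22} = 0.007622 m/kN.
Compatibility — the spring shortens by R_2/k under the reaction it provides: δ_0 − R_2·δ_{22} = R_2/k. With 1/k = 0.001111 m/kN, R_2 = δ_0 / (δ_{22} + 1/k) = 0.87054 / (0.007622 + 0.001111) = 99.68 kN.
Moment equilibrium about 1: M_1 = Σ(load moments about 1) − R_2·L = 885.2 − 99.68×7 = 187.5 kN·m.

M_1 = 187.5 kN·m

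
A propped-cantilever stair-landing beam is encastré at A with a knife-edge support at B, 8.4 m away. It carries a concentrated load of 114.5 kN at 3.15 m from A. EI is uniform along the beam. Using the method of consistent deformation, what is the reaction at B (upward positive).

Remove the prop at B; the released (primary) structure is a cantilever built in at A.
Primary-structure tip deflection at B by superposition:
  point load 114.5 at a = 3.15: Pa²(3L − a)/(6EI) = 4175/EI
Flexibility coefficient — unit upward force at B: δ_{BB} = L³/(3EI) = 197.6/EI.
Compatibility at B: δ_0 − R_B·δ_{BB} = 0, so R_B = 4175/197.6 = 21.13 kN.

R_B = 21.13 kN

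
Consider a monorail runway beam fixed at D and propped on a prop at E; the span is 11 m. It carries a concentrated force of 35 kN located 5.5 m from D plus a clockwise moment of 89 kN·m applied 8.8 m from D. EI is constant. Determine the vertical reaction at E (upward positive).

R_E = 22.59 kN

Take the reaction at E as the redundant and release it; the primary structure is a cantilever fixed at D.
Deflection at E on the released cantilever, summing each load's contribution:
  point load 35 at a = 5.5: Pa²(3L − a)/(6EI) = 4853/EI
  clockwise couple 89 at a = 8.8: M₀a(2L − a)/(2EI) = 5169/EI
  δ_0 = 10022/EI
Tip deflection under a unit load at E: L³/(3EI) = 443.7/EI.
The prop prevents deflection at E: R_E = δ_0/δ_{EE} = 10022/443.7 = 22.59 kN.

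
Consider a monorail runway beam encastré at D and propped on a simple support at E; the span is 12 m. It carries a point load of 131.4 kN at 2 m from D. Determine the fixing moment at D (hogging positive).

M_D = 200.8 kN·m

Choose R_E as the redundant. The primary structure is the cantilever fixed at D.
Deflection at E on the released cantilever, summing each load's contribution:
  point load 131.4 at a = 2: Pa²(3L − a)/(6EI) = 2978/EI
Tip deflection under a unit load at E: L³/(3EI) = 576/EI.
The prop prevents deflection at E: R_E = δ_0/δ_{EE} = 2978/576 = 5.171 kN.
Moment equilibrium about D: M_D = Σ(load moments about D) − R_E·L = 262.8 − 5.171×12 = 200.8 kN·m.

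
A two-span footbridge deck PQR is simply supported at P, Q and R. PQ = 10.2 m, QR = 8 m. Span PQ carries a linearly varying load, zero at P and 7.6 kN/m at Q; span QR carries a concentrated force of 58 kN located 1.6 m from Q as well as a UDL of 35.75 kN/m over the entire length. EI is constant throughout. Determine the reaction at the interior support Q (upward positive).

Insert a hinge at Q; M_Q is the redundant, and each span becomes simply supported.
End slopes at the hinge Q, treating each span as simply supported:
  span PQ: triangular load, peak 7.6: w₀L³/(45EI) = 179.2/EI
  span QR: point load 58 at a = 1.6: Pab(L + b)/(6LEI) = 178.2/EI
  span QR: UDL 35.75: wL³/(24EI) = 762.7/EI
  relative rotation θ_0 = (179.2 + 940.8)/EI = 1120/EI
A unit hogging moment at Q produces rotation L₁/(3EI) + L₂/(3EI) = 6.067/EI.
Slope continuity at Q: θ_0 = M_Q·6.067/EI, so M_Q = 1120/6.067 = 184.6 kN·m (hogging).
Span PQ, ΣM about P with M_Q applied at Q: R_Q^{PQ}·10.2 = 263.6 + 184.6, so R_Q^{PQ} = 43.94 kN and R_P = 38.76 − 43.94 = -5.181 kN.
Span QR, ΣM about R: R_Q^{QR}·8 = 1515 + 184.6, so R_Q^{QR} = 212.5 kN and R_R = 344 − 212.5 = 131.5 kN.
R_Q = 43.94 + 212.5 = 256.4 kN.

R_Q = 256.4 kN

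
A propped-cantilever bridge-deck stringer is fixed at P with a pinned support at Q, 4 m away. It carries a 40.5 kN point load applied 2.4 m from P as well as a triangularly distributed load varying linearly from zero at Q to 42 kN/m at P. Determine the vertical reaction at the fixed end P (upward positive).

R_P = 90.2 kN

Release the roller at Q. Primary structure: cantilever fixed at P.
Free-end deflection of the primary structure under the applied loading (downward +):
  point load 40.5 at a = 2.4: Pa²(3L − a)/(6EI) = 373.2/EI
  triangular load, peak 42 at the fixed end: w₀L⁴/(30EI) = 358.4/EI
  δ_0 = 731.6/EI
Flexibility coefficient — unit upward force at Q: δ_{QQ} = L³/(3EI) = 21.33/EI.
Compatibility at Q: δ_0 − R_Q·δ_{QQ} = 0, so R_Q = 731.6/21.33 = 34.3 kN.
Vertical equilibrium: R_P = ΣP − R_Q = 124.5 − 34.3 = 90.2 kN.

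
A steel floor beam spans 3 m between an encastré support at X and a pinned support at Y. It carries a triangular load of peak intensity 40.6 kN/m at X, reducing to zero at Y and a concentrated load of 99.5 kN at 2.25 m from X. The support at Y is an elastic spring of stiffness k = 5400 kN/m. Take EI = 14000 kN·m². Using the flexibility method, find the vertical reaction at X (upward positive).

Release the roller at Y. Primary structure: cantilever fixed at X.
Free-end deflection of the primary structure under the applied loading (downward +):
  triangular load, peak 40.6 at the fixed end: w₀L⁴/(30EI) = 109.6/EI
  point load 99.5 at a = 2.25: Pa²(3L − a)/(6EI) = 566.7/EI
  δ_0 = 676.3/EI
Tip deflection under a unit load at Y: L³/(3EI) = 9/EI.
With EI = 14000 kN·m²: δ_0 = 0.048307 m and δ_{YY} = 0.000643 m/kN.
Compatibility — the spring shortens by R_Y/k under the reaction it provides: δ_0 − R_Y·δ_{YY} = R_Y/k. With 1/k = 0.000185 m/kN, R_Y = δ_0 / (δ_{YY} + 1/k) = 0.048307 / (0.000643 + 0.000185) = 58.34 kN.
Vertical equilibrium: R_X = ΣP − R_Y = 160.4 − 58.34 = 102.1 kN.

R_X = 102.1 kN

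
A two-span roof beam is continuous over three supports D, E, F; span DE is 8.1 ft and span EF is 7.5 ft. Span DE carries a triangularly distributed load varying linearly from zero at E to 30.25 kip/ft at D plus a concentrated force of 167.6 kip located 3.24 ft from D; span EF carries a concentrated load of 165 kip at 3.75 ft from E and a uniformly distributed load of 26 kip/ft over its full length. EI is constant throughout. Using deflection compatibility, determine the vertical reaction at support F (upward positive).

Release continuity at E by inserting a hinge; the redundant is the internal moment M_E. The primary structure is two simply-supported spans DE and EF.
End slopes at the hinge E, treating each span as simply supported:
  span DE: triangular load, peak 30.25: 7w₀L³/(360EI) = 312.6/EI
  span DE: point load 167.6 at a = 3.24: Pab(L + a)/(6LEI) = 615.8/EI
  span EF: point load 165 at a = 3.75: Pab(L + b)/(6LEI) = 580.1/EI
  span EF: UDL 26: wL³/(24EI) = 457/EI
  relative rotation θ_0 = (928.4 + 1037)/EI = 1965/EI
A unit hogging moment at E produces rotation L₁/(3EI) + L₂/(3EI) = 5.2/EI.
Compatibility: M_E·(L₁+L₂)/(3EI) = θ_0, giving M_E = 378 kip·ft (hogging).
Span EF, ΣM about F: R_E^{EF}·7.5 = 1350 + 378, so R_E^{EF} = 230.4 kip and R_F = 360 − 230.4 = 129.6 kip.

R_F = 129.6 kip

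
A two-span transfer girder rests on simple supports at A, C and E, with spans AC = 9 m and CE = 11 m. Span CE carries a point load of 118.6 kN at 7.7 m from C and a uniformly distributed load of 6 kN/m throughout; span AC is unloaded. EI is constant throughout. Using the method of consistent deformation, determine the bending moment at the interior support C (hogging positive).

Insert a hinge at C; M_C is the redundant, and each span becomes simply supported.
End slopes at the hinge C, treating each span as simply supported:
  span CE: point load 118.6 at a = 7.7: Pab(L + b)/(6LEI) = 653/EI
  span CE: UDL 6: wL³/(24EI) = 332.8/EI
  relative rotation θ_0 = (0 + 985.7)/EI = 985.7/EI
A unit hogging moment at C produces rotation L₁/(3EI) + L₂/(3EI) = 6.667/EI.
Slope continuity at C: θ_0 = M_C·6.667/EI, so M_C = 985.7/6.667 = 147.9 kN·m (hogging).

M_C = 147.9 kN·m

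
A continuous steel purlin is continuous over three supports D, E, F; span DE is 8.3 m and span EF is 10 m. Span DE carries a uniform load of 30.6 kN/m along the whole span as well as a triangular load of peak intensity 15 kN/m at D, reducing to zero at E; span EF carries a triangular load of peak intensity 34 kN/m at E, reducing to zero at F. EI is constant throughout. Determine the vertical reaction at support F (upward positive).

R_F = 29.6 kN

Insert a hinge at E; M_E is the redundant, and each span becomes simply supported.
Rotations at E on the released spans (each span's end-slope, ×1/EI):
  span DE: UDL 30.6: wL³/(24EI) = 729/EI
  span DE: triangular load, peak 15: 7w₀L³/(360EI) = 166.8/EI
  span EF: triangular load, peak 34: w₀L³/(45EI) = 755.6/EI
  relative rotation θ_0 = (895.8 + 755.6)/EI = 1651/EI
A unit hogging moment at E produces rotation L₁/(3EI) + L₂/(3EI) = 6.1/EI.
Slope continuity at E: θ_0 = M_E·6.1/EI, so M_E = 1651/6.1 = 270.7 kN·m (hogging).
Span EF, ΣM about F: R_E^{EF}·10 = 1133 + 270.7, so R_E^{EF} = 140.4 kN and R_F = 170 − 140.4 = 29.6 kN.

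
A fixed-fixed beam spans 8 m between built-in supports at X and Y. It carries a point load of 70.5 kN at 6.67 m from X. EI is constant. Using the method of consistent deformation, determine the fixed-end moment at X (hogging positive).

Take the two fixed-end moments M_X, M_Y as redundants; the released structure is the simple span XY.
End rotations of the released simple span under the applied load (×1/EI):
  at X: point load 70.5 at a = 6.67: Pab(L + b)/(6LEI) = 121.6/EI
  at Y: point load 70.5 at a = 6.67: Pab(L + a)/(6LEI) = 191.1/EI
  θ_X0 = 121.6/EI,  θ_Y0 = 191.1/EI
Flexibility coefficients: a unit moment at one end gives L/(3EI) there and L/(6EI) at the far end, so f₁₁ = f₂₂ = 2.667/EI and f₁₂ = f₂₁ = 1.333/EI.
Compatibility — zero rotation at each built-in end:
  2.667 M_X + 1.333 M_Y = 121.6
  1.333 M_X + 2.667 M_Y = 191.1
Solving the pair gives M_X = 13 kN·m and M_Y = 65.18 kN·m (hogging).

M_X = 13 kN·m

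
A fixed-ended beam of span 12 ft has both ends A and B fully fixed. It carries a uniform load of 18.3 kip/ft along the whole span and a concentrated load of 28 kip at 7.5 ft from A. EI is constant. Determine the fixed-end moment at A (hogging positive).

M_A = 249.1 kip·ft

Release both end moments; the primary structure is a simply-supported span AB with redundants M_A and M_B.
On the primary (simply-supported) span, the end slopes from the loading are:
  at A: UDL 18.3: wL³/(24EI) = 1318/EI
  at B: UDL 18.3: wL³/(24EI) = 1318/EI
  at A: point load 28 at a = 7.5: Pab(L + b)/(6LEI) = 216.6/EI
  at B: point load 28 at a = 7.5: Pab(L + a)/(6LEI) = 255.9/EI
  θ_A0 = 1534/EI,  θ_B0 = 1574/EI
Flexibility coefficients: a unit moment at one end gives L/(3EI) there and L/(6EI) at the far end, so f₁₁ = f₂₂ = 4/EI and f₁₂ = f₂₁ = 2/EI.
Compatibility — zero rotation at each built-in end:
  4 M_A + 2 M_B = 1534
  2 M_A + 4 M_B = 1574
Solving the pair gives M_A = 249.1 kip·ft and M_B = 268.8 kip·ft (hogging).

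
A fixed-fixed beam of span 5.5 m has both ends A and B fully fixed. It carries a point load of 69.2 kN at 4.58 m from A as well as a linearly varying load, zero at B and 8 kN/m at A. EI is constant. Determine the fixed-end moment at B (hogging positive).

Release both end moments; the primary structure is a simply-supported span AB with redundants M_A and M_B.
End rotations of the released simple span under the applied load (×1/EI):
  at A: point load 69.2 at a = 4.58: Pab(L + b)/(6LEI) = 56.73/EI
  at B: point load 69.2 at a = 4.58: Pab(L + a)/(6LEI) = 89.06/EI
  at A: triangular load, peak 8: w₀L³/(45EI) = 29.58/EI
  at B: triangular load, peak 8: 7w₀L³/(360EI) = 25.88/EI
  θ_A0 = 86.3/EI,  θ_B0 = 114.9/EI
Flexibility coefficients: a unit moment at one end gives L/(3EI) there and L/(6EI) at the far end, so f₁₁ = f₂₂ = 1.833/EI and f₁₂ = f₂₁ = 0.9167/EI.
Compatibility — zero rotation at each built-in end:
  1.833 M_A + 0.9167 M_B = 86.3
  0.9167 M_A + 1.833 M_B = 114.9
Solving the pair gives M_A = 20.97 kN·m and M_B = 52.21 kN·m (hogging).

M_B = 52.21 kN·m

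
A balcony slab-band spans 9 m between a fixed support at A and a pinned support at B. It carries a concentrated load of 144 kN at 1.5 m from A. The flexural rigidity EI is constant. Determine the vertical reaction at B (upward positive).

Choose R_B as the redundant. The primary structure is the cantilever fixed at A.
Downward deflection at the released point B due to the loads:
  point load 144 at a = 1.5: Pa²(3L − a)/(6EI) = 1377/EI
Tip deflection under a unit load at B: L³/(3EI) = 243/EI.
Compatibility at B: δ_0 − R_B·δ_{BB} = 0, so R_B = 1377/243 = 5.667 kN.

R_B = 5.667 kN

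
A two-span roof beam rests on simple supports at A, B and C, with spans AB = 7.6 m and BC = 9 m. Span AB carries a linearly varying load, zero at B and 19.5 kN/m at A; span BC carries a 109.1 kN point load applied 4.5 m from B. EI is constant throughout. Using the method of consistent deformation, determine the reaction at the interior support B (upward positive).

Release continuity at B by inserting a hinge; the redundant is the internal moment M_B. The primary structure is two simply-supported spans AB and BC.
Rotations at B on the released spans (each span's end-slope, ×1/EI):
  span AB: triangular load, peak 19.5: 7w₀L³/(360EI) = 166.4/EI
  span BC: point load 109.1 at a = 4.5: Pab(L + b)/(6LEI) = 552.3/EI
  relative rotation θ_0 = (166.4 + 552.3)/EI = 718.8/EI
A unit hogging moment at B produces rotation L₁/(3EI) + L₂/(3EI) = 5.533/EI.
Compatibility: M_B·(L₁+L₂)/(3EI) = θ_0, giving M_B = 129.9 kN·m (hogging).
Span AB, ΣM about A with M_B applied at B: R_B^{AB}·7.6 = 187.7 + 129.9, so R_B^{AB} = 41.79 kN and R_A = 74.1 − 41.79 = 32.31 kN.
Span BC, ΣM about C: R_B^{BC}·9 = 490.9 + 129.9, so R_B^{BC} = 68.98 kN and R_C = 109.1 − 68.98 = 40.12 kN.
R_B = 41.79 + 68.98 = 110.8 kN.

R_B = 110.8 kN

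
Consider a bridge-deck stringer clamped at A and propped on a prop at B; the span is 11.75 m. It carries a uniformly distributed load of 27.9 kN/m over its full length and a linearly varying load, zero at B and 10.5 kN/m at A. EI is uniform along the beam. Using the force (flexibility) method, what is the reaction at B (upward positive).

Remove the prop at B; the released (primary) structure is a cantilever built in at A.
Primary-structure tip deflection at B by superposition:
  UDL 27.9: wL⁴/(8EI) = 66476/EI
  triangular load, peak 10.5 at the fixed end: w₀L⁴/(30EI) = 6671/EI
  δ_0 = 73148/EI
Flexibility coefficient — unit upward force at B: δ_{BB} = L³/(3EI) = 540.7/EI.
The prop prevents deflection at B: R_B = δ_0/δ_{BB} = 73148/540.7 = 135.3 kN.

R_B = 135.3 kN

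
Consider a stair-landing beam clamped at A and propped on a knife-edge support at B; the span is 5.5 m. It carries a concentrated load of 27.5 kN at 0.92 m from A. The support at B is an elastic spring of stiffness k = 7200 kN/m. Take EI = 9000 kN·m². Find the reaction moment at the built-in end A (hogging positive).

Remove the prop at B; the released (primary) structure is a cantilever built in at A.
Downward deflection at the released point B due to the loads:
  point load 27.5 at a = 0.92: Pa²(3L − a)/(6EI) = 60.44/EI
Tip deflection under a unit load at B: L³/(3EI) = 55.46/EI.
With EI = 9000 kN·m²: δ_0 = 0.006716 m and δ_{BB} = 0.006162 m/kN.
Compatibility — the spring shortens by R_B/k under the reaction it provides: δ_0 − R_B·δ_{BB} = R_B/k. With 1/k = 0.000139 m/kN, R_B = δ_0 / (δ_{BB} + 1/k) = 0.006716 / (0.006162 + 0.000139) = 1.066 kN.
Moment equilibrium about A: M_A = Σ(load moments about A) − R_B·L = 25.3 − 1.066×5.5 = 19.44 kN·m.

M_A = 19.44 kN·m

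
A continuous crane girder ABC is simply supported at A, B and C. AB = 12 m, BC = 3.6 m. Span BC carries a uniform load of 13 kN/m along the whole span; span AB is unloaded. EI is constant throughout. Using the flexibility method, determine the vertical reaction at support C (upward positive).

R_C = 22.05 kN

Take M_B as the redundant. Released structure: two simple spans AB and BC with a hinge at B.
Rotations at B on the released spans (each span's end-slope, ×1/EI):
  span BC: UDL 13: wL³/(24EI) = 25.27/EI
  relative rotation θ_0 = (0 + 25.27)/EI = 25.27/EI
A unit hogging moment at B produces rotation L₁/(3EI) + L₂/(3EI) = 5.2/EI.
Slope continuity at B: θ_0 = M_B·5.2/EI, so M_B = 25.27/5.2 = 4.86 kN·m (hogging).
Span BC, ΣM about C: R_B^{BC}·3.6 = 84.24 + 4.86, so R_B^{BC} = 24.75 kN and R_C = 46.8 − 24.75 = 22.05 kN.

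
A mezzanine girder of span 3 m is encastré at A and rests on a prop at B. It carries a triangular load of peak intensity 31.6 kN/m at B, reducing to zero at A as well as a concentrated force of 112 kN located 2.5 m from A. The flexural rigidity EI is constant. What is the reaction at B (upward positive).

R_B = 110.3 kN

Release the roller at B. Primary structure: cantilever fixed at A.
Free-end deflection of the primary structure under the applied loading (downward +):
  triangular load, peak 31.6 at the free end: 11w₀L⁴/(120EI) = 234.6/EI
  point load 112 at a = 2.5: Pa²(3L − a)/(6EI) = 758.3/EI
  δ_0 = 993/EI
Tip deflection under a unit load at B: L³/(3EI) = 9/EI.
The prop prevents deflection at B: R_B = δ_0/δ_{BB} = 993/9 = 110.3 kN.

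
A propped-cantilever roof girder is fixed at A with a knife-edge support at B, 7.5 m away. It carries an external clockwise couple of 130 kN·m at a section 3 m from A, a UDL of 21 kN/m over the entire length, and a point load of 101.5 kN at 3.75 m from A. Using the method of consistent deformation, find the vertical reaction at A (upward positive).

Take the reaction at B as the redundant and release it; the primary structure is a cantilever fixed at A.
Primary-structure tip deflection at B by superposition:
  clockwise couple 130 at a = 3: M₀a(2L − a)/(2EI) = 2340/EI
  UDL 21: wL⁴/(8EI) = 8306/EI
  point load 101.5 at a = 3.75: Pa²(3L − a)/(6EI) = 4460/EI
  δ_0 = 15106/EI
Flexibility coefficient — unit upward force at B: δ_{BB} = L³/(3EI) = 140.6/EI.
The prop prevents deflection at B: R_B = δ_0/δ_{BB} = 15106/140.6 = 107.4 kN.
Vertical equilibrium: R_A = ΣP − R_B = 259 − 107.4 = 151.6 kN.

R_A = 151.6 kN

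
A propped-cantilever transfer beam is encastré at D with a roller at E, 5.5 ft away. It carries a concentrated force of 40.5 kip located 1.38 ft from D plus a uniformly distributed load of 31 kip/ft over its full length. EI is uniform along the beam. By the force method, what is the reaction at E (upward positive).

R_E = 67.44 kip

Remove the prop at E; the released (primary) structure is a cantilever built in at D.
Downward deflection at the released point E due to the loads:
  point load 40.5 at a = 1.38: Pa²(3L − a)/(6EI) = 194.4/EI
  UDL 31: wL⁴/(8EI) = 3546/EI
  δ_0 = 3740/EI
Tip deflection under a unit load at E: L³/(3EI) = 55.46/EI.
Compatibility at E: δ_0 − R_E·δ_{EE} = 0, so R_E = 3740/55.46 = 67.44 kip.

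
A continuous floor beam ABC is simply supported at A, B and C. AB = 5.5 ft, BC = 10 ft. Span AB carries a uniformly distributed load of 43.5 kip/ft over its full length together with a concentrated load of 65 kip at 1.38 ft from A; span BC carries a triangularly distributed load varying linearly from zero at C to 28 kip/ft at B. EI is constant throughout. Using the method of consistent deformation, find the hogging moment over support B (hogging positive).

Insert a hinge at B; M_B is the redundant, and each span becomes simply supported.
Discontinuity in slope at B on the released structure — sum the simple-span end rotations:
  span AB: UDL 43.5: wL³/(24EI) = 301.6/EI
  span AB: point load 65 at a = 1.38: Pab(L + a)/(6LEI) = 77.05/EI
  span BC: triangular load, peak 28: w₀L³/(45EI) = 622.2/EI
  relative rotation θ_0 = (378.6 + 622.2)/EI = 1001/EI
A unit hogging moment at B produces rotation L₁/(3EI) + L₂/(3EI) = 5.167/EI.
Slope continuity at B: θ_0 = M_B·5.167/EI, so M_B = 1001/5.167 = 193.7 kip·ft (hogging).

M_B = 193.7 kip·ft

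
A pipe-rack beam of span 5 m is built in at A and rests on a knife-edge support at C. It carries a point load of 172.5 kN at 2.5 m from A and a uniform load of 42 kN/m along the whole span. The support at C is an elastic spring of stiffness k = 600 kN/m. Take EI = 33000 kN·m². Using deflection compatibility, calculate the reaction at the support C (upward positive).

R_C = 57.18 kN

Take the reaction at C as the redundant and release it; the primary structure is a cantilever fixed at A.
Primary-structure tip deflection at C by superposition:
  point load 172.5 at a = 2.5: Pa²(3L − a)/(6EI) = 2246/EI
  UDL 42: wL⁴/(8EI) = 3281/EI
  δ_0 = 5527/EI
Flexibility coefficient — unit upward force at C: δ_{CC} = L³/(3EI) = 41.67/EI.
With EI = 33000 kN·m²: δ_0 = 0.1675 m and δ_{CC} = 0.001263 m/kN.
Compatibility — the spring shortens by R_C/k under the reaction it provides: δ_0 − R_C·δ_{CC} = R_C/k. With 1/k = 0.001667 m/kN, R_C = δ_0 / (δ_{CC} + 1/k) = 0.1675 / (0.001263 + 0.001667) = 57.18 kN.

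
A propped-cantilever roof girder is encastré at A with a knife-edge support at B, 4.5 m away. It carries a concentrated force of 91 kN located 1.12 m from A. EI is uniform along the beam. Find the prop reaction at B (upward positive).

Release the roller at B. Primary structure: cantilever fixed at A.
Primary-structure tip deflection at B by superposition:
  point load 91 at a = 1.12: Pa²(3L − a)/(6EI) = 235.5/EI
Tip deflection under a unit load at B: L³/(3EI) = 30.38/EI.
The prop prevents deflection at B: R_B = δ_0/δ_{BB} = 235.5/30.38 = 7.754 kN.

R_B = 7.754 kN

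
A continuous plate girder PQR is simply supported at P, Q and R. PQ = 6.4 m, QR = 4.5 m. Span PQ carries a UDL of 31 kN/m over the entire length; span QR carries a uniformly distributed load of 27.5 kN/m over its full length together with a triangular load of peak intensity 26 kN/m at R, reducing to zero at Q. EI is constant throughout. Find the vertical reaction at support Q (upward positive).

R_Q = 231.5 kN

Release continuity at Q by inserting a hinge; the redundant is the internal moment M_Q. The primary structure is two simply-supported spans PQ and QR.
Rotations at Q on the released spans (each span's end-slope, ×1/EI):
  span PQ: UDL 31: wL³/(24EI) = 338.6/EI
  span QR: UDL 27.5: wL³/(24EI) = 104.4/EI
  span QR: triangular load, peak 26: 7w₀L³/(360EI) = 46.07/EI
  relative rotation θ_0 = (338.6 + 150.5)/EI = 489.1/EI
A unit hogging moment at Q produces rotation L₁/(3EI) + L₂/(3EI) = 3.633/EI.
Compatibility: M_Q·(L₁+L₂)/(3EI) = θ_0, giving M_Q = 134.6 kN·m (hogging).
Span PQ, ΣM about P with M_Q applied at Q: R_Q^{PQ}·6.4 = 634.9 + 134.6, so R_Q^{PQ} = 120.2 kN and R_P = 198.4 − 120.2 = 78.17 kN.
Span QR, ΣM about R: R_Q^{QR}·4.5 = 366.2 + 134.6, so R_Q^{QR} = 111.3 kN and R_R = 182.2 − 111.3 = 70.96 kN.
R_Q = 120.2 + 111.3 = 231.5 kN.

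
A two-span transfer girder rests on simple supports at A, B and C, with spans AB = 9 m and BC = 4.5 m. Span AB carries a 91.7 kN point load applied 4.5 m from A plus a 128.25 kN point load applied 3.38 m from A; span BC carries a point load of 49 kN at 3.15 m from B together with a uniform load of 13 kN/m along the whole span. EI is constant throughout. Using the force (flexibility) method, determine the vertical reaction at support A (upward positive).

R_A = 98.35 kN

Insert a hinge at B; M_B is the redundant, and each span becomes simply supported.
End slopes at the hinge B, treating each span as simply supported:
  span AB: point load 91.7 at a = 4.5: Pab(L + a)/(6LEI) = 464.2/EI
  span AB: point load 128.25 at a = 3.38: Pab(L + a)/(6LEI) = 558.5/EI
  span BC: point load 49 at a = 3.15: Pab(L + b)/(6LEI) = 45.15/EI
  span BC: UDL 13: wL³/(24EI) = 49.36/EI
  relative rotation θ_0 = (1023 + 94.51)/EI = 1117/EI
A unit hogging moment at B produces rotation L₁/(3EI) + L₂/(3EI) = 4.5/EI.
Compatibility: M_B·(L₁+L₂)/(3EI) = θ_0, giving M_B = 248.3 kN·m (hogging).
Span AB, ΣM about A with M_B applied at B: R_B^{AB}·9 = 846.1 + 248.3, so R_B^{AB} = 121.6 kN and R_A = 219.9 − 121.6 = 98.35 kN.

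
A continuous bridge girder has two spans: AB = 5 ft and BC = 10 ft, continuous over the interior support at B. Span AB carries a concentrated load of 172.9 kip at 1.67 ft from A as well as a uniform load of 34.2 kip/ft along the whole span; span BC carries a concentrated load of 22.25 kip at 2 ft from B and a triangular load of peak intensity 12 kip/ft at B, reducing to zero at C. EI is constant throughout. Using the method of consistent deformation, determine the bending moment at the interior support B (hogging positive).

M_B = 153.1 kip·ft

Insert a hinge at B; M_B is the redundant, and each span becomes simply supported.
Discontinuity in slope at B on the released structure — sum the simple-span end rotations:
  span AB: point load 172.9 at a = 1.67: Pab(L + a)/(6LEI) = 213.8/EI
  span AB: UDL 34.2: wL³/(24EI) = 178.1/EI
  span BC: point load 22.25 at a = 2: Pab(L + b)/(6LEI) = 106.8/EI
  span BC: triangular load, peak 12: w₀L³/(45EI) = 266.7/EI
  relative rotation θ_0 = (391.9 + 373.5)/EI = 765.4/EI
A unit hogging moment at B produces rotation L₁/(3EI) + L₂/(3EI) = 5/EI.
Slope continuity at B: θ_0 = M_B·5/EI, so M_B = 765.4/5 = 153.1 kip·ft (hogging).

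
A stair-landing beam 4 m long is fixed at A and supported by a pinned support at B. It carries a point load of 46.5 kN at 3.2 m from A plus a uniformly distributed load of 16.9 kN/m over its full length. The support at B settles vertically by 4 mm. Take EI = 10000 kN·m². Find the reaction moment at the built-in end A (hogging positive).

M_A = 59.16 kN·m

Choose R_B as the redundant. The primary structure is the cantilever fixed at A.
Free-end deflection of the primary structure under the applied loading (downward +):
  point load 46.5 at a = 3.2: Pa²(3L − a)/(6EI) = 698.4/EI
  UDL 16.9: wL⁴/(8EI) = 540.8/EI
  δ_0 = 1239/EI
Tip deflection under a unit load at B: L³/(3EI) = 21.33/EI.
With EI = 10000 kN·m²: δ_0 = 0.12392 m and δ_{BB} = 0.002133 m/kN.
Compatibility — the beam at B must follow the support down by 0.004 m: δ_0 − R_B·δ_{BB} = 0.004, so R_B = (0.12392 − 0.004)/0.002133 = 56.21 kN.
Moment equilibrium about A: M_A = Σ(load moments about A) − R_B·L = 284 − 56.21×4 = 59.16 kN·m.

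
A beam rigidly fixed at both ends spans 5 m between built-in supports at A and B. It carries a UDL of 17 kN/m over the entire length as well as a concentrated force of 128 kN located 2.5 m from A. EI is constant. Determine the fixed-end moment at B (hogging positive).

Release both end moments; the primary structure is a simply-supported span AB with redundants M_A and M_B.
Simple-span end rotations at A and B under the given loads:
  at A: UDL 17: wL³/(24EI) = 88.54/EI
  at B: UDL 17: wL³/(24EI) = 88.54/EI
  at A: point load 128 at a = 2.5: Pab(L + b)/(6LEI) = 200/EI
  at B: point load 128 at a = 2.5: Pab(L + a)/(6LEI) = 200/EI
  θ_A0 = 288.5/EI,  θ_B0 = 288.5/EI
Flexibility coefficients: a unit moment at one end gives L/(3EI) there and L/(6EI) at the far end, so f₁₁ = f₂₂ = 1.667/EI and f₁₂ = f₂₁ = 0.8333/EI.
Compatibility — zero rotation at each built-in end:
  1.667 M_A + 0.8333 M_B = 288.5
  0.8333 M_A + 1.667 M_B = 288.5
Solving the pair gives M_A = 115.4 kN·m and M_B = 115.4 kN·m (hogging).

M_B = 115.4 kN·m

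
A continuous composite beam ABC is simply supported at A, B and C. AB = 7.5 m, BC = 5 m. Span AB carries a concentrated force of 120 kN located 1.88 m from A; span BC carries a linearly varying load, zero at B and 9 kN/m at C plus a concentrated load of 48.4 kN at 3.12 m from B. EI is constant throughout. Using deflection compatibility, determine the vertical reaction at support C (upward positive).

Release continuity at B by inserting a hinge; the redundant is the internal moment M_B. The primary structure is two simply-supported spans AB and BC.
Rotations at B on the released spans (each span's end-slope, ×1/EI):
  span AB: point load 120 at a = 1.88: Pab(L + a)/(6LEI) = 264.3/EI
  span BC: triangular load, peak 9: 7w₀L³/(360EI) = 21.88/EI
  span BC: point load 48.4 at a = 3.12: Pab(L + b)/(6LEI) = 65.11/EI
  relative rotation θ_0 = (264.3 + 86.98)/EI = 351.3/EI
A unit hogging moment at B produces rotation L₁/(3EI) + L₂/(3EI) = 4.167/EI.
Slope continuity at B: θ_0 = M_B·4.167/EI, so M_B = 351.3/4.167 = 84.3 kN·m (hogging).
Span BC, ΣM about C: R_B^{BC}·5 = 128.5 + 84.3, so R_B^{BC} = 42.56 kN and R_C = 70.9 − 42.56 = 28.34 kN.

R_C = 28.34 kN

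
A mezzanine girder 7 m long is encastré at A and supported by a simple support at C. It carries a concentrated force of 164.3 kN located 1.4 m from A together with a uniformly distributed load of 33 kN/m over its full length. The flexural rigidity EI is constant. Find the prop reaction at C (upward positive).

Release the roller at C. Primary structure: cantilever fixed at A.
Deflection at C on the released cantilever, summing each load's contribution:
  point load 164.3 at a = 1.4: Pa²(3L − a)/(6EI) = 1052/EI
  UDL 33: wL⁴/(8EI) = 9904/EI
  δ_0 = 10956/EI
Flexibility coefficient — unit upward force at C: δ_{CC} = L³/(3EI) = 114.3/EI.
The prop prevents deflection at C: R_C = δ_0/δ_{CC} = 10956/114.3 = 95.83 kN.

R_C = 95.83 kN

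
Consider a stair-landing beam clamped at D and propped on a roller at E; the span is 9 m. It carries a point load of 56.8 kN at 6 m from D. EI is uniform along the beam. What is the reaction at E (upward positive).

R_E = 29.45 kN

Take the reaction at E as the redundant and release it; the primary structure is a cantilever fixed at D.
Downward deflection at the released point E due to the loads:
  point load 56.8 at a = 6: Pa²(3L − a)/(6EI) = 7157/EI
Flexibility coefficient — unit upward force at E: δ_{EE} = L³/(3EI) = 243/EI.
The prop prevents deflection at E: R_E = δ_0/δ_{EE} = 7157/243 = 29.45 kN.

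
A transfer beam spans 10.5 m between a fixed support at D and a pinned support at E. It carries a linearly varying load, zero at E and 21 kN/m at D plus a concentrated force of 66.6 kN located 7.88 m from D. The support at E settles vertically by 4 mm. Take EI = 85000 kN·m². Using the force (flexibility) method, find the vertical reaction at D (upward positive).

Remove the prop at E; the released (primary) structure is a cantilever built in at D.
Downward deflection at the released point E due to the loads:
  triangular load, peak 21 at the fixed end: w₀L⁴/(30EI) = 8509/EI
  point load 66.6 at a = 7.88: Pa²(3L − a)/(6EI) = 16280/EI
  δ_0 = 24789/EI
Tip deflection under a unit load at E: L³/(3EI) = 385.9/EI.
With EI = 85000 kN·m²: δ_0 = 0.29163 m and δ_{EE} = 0.00454 m/kN.
Compatibility — the beam at E must follow the support down by 0.004 m: δ_0 − R_E·δ_{EE} = 0.004, so R_E = (0.29163 − 0.004)/0.00454 = 63.36 kN.
Vertical equilibrium: R_D = ΣP − R_E = 176.8 − 63.36 = 113.5 kN.

R_D = 113.5 kN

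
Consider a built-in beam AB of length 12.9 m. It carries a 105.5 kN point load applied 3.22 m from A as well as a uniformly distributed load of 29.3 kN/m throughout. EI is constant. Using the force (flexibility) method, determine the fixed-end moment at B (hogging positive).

Take the two fixed-end moments M_A, M_B as redundants; the released structure is the simple span AB.
On the primary (simply-supported) span, the end slopes from the loading are:
  at A: point load 105.5 at a = 3.22: Pab(L + b)/(6LEI) = 959.3/EI
  at B: point load 105.5 at a = 3.22: Pab(L + a)/(6LEI) = 684.9/EI
  at A: UDL 29.3: wL³/(24EI) = 2621/EI
  at B: UDL 29.3: wL³/(24EI) = 2621/EI
  θ_A0 = 3580/EI,  θ_B0 = 3306/EI
Flexibility coefficients: a unit moment at one end gives L/(3EI) there and L/(6EI) at the far end, so f₁₁ = f₂₂ = 4.3/EI and f₁₂ = f₂₁ = 2.15/EI.
Compatibility — zero rotation at each built-in end:
  4.3 M_A + 2.15 M_B = 3580
  2.15 M_A + 4.3 M_B = 3306
Solving the pair gives M_A = 597.6 kN·m and M_B = 469.9 kN·m (hogging).

M_B = 469.9 kN·m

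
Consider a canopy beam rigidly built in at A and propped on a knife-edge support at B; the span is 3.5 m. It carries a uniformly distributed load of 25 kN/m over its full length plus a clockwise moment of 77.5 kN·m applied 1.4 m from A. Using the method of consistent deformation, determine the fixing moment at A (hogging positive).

M_A = 41.38 kN·m

Take the reaction at B as the redundant and release it; the primary structure is a cantilever fixed at A.
Downward deflection at the released point B due to the loads:
  UDL 25: wL⁴/(8EI) = 468.9/EI
  clockwise couple 77.5 at a = 1.4: M₀a(2L − a)/(2EI) = 303.8/EI
  δ_0 = 772.7/EI
Tip deflection under a unit load at B: L³/(3EI) = 14.29/EI.
Compatibility at B: δ_0 − R_B·δ_{BB} = 0, so R_B = 772.7/14.29 = 54.07 kN.
Moment equilibrium about A: M_A = Σ(load moments about A) − R_B·L = 230.6 − 54.07×3.5 = 41.38 kN·m.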